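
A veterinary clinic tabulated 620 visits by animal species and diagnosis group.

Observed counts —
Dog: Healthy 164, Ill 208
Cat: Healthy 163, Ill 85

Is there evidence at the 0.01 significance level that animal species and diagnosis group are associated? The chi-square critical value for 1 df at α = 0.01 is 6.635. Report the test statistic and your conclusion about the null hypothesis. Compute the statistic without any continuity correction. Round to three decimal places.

Row totals: 372, 248. Column totals: 327, 293. Grand total N = 620.
Expected counts (row total × column total / N):
  Dog, Healthy: 372×327/620 = 196.2000
  Dog, Ill: 372×293/620 = 175.8000
  Cat, Healthy: 248×327/620 = 130.8000
  Cat, Ill: 248×293/620 = 117.2000
Contributions (O − E)²/E:
  (164 − 196.2000)²/196.2000 = 5.2846
  (208 − 175.8000)²/175.8000 = 5.8978
  (163 − 130.8000)²/130.8000 = 7.9269
  (85 − 117.2000)²/117.2000 = 8.8468
χ² = 5.2846 + 5.8978 + 7.9269 + 8.8468 = 27.956
df = (2−1)(2−1) = 1. Since 27.956 > 6.635, reject the null hypothesis of independence at α = 0.01.

27.956; reject H₀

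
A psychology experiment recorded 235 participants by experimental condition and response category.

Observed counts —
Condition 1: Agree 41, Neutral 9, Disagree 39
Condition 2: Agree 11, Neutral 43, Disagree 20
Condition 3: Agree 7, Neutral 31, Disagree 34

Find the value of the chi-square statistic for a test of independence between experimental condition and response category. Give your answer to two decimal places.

57.98

Row totals: 89, 74, 72. Column totals: 59, 83, 93. Grand total N = 235.
Expected counts (row total × column total / N):
  Condition 1, Agree: 89×59/235 = 22.3447
  Condition 1, Neutral: 89×83/235 = 31.4340
  Condition 1, Disagree: 89×93/235 = 35.2213
  Condition 2, Agree: 74×59/235 = 18.5787
  Condition 2, Neutral: 74×83/235 = 26.1362
  Condition 2, Disagree: 74×93/235 = 29.2851
  Condition 3, Agree: 72×59/235 = 18.0766
  Condition 3, Neutral: 72×83/235 = 25.4298
  Condition 3, Disagree: 72×93/235 = 28.4936
Contributions (O − E)²/E:
  (41 − 22.3447)²/22.3447 = 15.5751
  (9 − 31.4340)²/31.4340 = 16.0108
  (39 − 35.2213)²/35.2213 = 0.4054
  (11 − 18.5787)²/18.5787 = 3.0915
  (43 − 26.1362)²/26.1362 = 10.8810
  (20 − 29.2851)²/29.2851 = 2.9439
  (7 − 18.0766)²/18.0766 = 6.7873
  (31 − 25.4298)²/25.4298 = 1.2201
  (34 − 28.4936)²/28.4936 = 1.0641
χ² = 15.5751 + 16.0108 + 0.4054 + 3.0915 + 10.8810 + 2.9439 + 6.7873 + 1.2201 + 1.0641 = 57.98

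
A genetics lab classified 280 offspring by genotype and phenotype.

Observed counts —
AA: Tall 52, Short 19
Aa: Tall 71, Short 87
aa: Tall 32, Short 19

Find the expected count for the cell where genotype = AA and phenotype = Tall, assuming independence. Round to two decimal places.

39.30

Row total (AA) = 71; column total (Tall) = 155; grand total N = 280.
Expected count = (row total × column total) / N = 71 × 155 / 280 = 39.30.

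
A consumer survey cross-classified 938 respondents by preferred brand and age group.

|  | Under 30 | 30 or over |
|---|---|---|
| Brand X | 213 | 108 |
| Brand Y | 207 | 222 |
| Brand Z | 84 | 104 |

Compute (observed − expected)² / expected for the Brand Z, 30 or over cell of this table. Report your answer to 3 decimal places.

Row total (Brand Z) = 188; column total (30 or over) = 434; N = 938.
Expected count E = 188 × 434 / 938 = 86.9851.
Contribution = (O − E)²/E = (104 − 86.9851)² / 86.9851 = 3.328.

3.328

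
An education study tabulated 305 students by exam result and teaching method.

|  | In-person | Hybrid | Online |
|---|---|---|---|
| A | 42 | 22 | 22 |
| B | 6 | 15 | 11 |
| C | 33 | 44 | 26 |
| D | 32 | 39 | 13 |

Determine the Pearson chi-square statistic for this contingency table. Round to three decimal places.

16.995

Row totals: 86, 32, 103, 84. Column totals: 113, 120, 72. Grand total N = 305.
Expected counts (row total × column total / N):
  A, In-person: 86×113/305 = 31.86230
  A, Hybrid: 86×120/305 = 33.83607
  A, Online: 86×72/305 = 20.30164
  B, In-person: 32×113/305 = 11.85574
  B, Hybrid: 32×120/305 = 12.59016
  B, Online: 32×72/305 = 7.55410
  C, In-person: 103×113/305 = 38.16066
  C, Hybrid: 103×120/305 = 40.52459
  C, Online: 103×72/305 = 24.31475
  D, In-person: 84×113/305 = 31.12131
  D, Hybrid: 84×120/305 = 33.04918
  D, Online: 84×72/305 = 19.82951
Contributions (O − E)²/E:
  (42 − 31.86230)²/31.86230 = 3.2255
  (22 − 33.83607)²/33.83607 = 4.1403
  (22 − 20.30164)²/20.30164 = 0.1421
  (6 − 11.85574)²/11.85574 = 2.8922
  (15 − 12.59016)²/12.59016 = 0.4613
  (11 − 7.55410)²/7.55410 = 1.5719
  (33 − 38.16066)²/38.16066 = 0.6979
  (44 − 40.52459)²/40.52459 = 0.2981
  (26 − 24.31475)²/24.31475 = 0.1168
  (32 − 31.12131)²/31.12131 = 0.0248
  (39 − 33.04918)²/33.04918 = 1.0715
  (13 − 19.82951)²/19.82951 = 2.3522
χ² = 3.2255 + 4.1403 + 0.1421 + 2.8922 + 0.4613 + 1.5719 + 0.6979 + 0.2981 + 0.1168 + 0.0248 + 1.0715 + 2.3522 = 16.995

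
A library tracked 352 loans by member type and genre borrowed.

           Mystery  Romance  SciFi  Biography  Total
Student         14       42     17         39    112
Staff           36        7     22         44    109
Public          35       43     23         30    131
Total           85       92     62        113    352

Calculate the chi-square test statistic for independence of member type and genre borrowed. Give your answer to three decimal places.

Grand total N = 352.
Expected counts (row total × column total / N):
  Student, Mystery: 112×85/352 = 27.04545
  Student, Romance: 112×92/352 = 29.27273
  Student, SciFi: 112×62/352 = 19.72727
  Student, Biography: 112×113/352 = 35.95455
  Staff, Mystery: 109×85/352 = 26.32102
  Staff, Romance: 109×92/352 = 28.48864
  Staff, SciFi: 109×62/352 = 19.19886
  Staff, Biography: 109×113/352 = 34.99148
  Public, Mystery: 131×85/352 = 31.63352
  Public, Romance: 131×92/352 = 34.23864
  Public, SciFi: 131×62/352 = 23.07386
  Public, Biography: 131×113/352 = 42.05398
Contributions (O − E)²/E:
  (14 − 27.04545)²/27.04545 = 6.2925
  (42 − 29.27273)²/29.27273 = 5.5336
  (17 − 19.72727)²/19.72727 = 0.3770
  (39 − 35.95455)²/35.95455 = 0.2580
  (36 − 26.32102)²/26.32102 = 3.5592
  (7 − 28.48864)²/28.48864 = 16.2086
  (22 − 19.19886)²/19.19886 = 0.4087
  (44 − 34.99148)²/34.99148 = 2.3192
  (35 − 31.63352)²/31.63352 = 0.3583
  (43 − 34.23864)²/34.23864 = 2.2420
  (23 − 23.07386)²/23.07386 = 0.0002
  (30 − 42.05398)²/42.05398 = 3.4550
χ² = 6.2925 + 5.5336 + 0.3770 + 0.2580 + 3.5592 + 16.2086 + 0.4087 + 2.3192 + 0.3583 + 2.2420 + 0.0002 + 3.4550 = 41.012

41.012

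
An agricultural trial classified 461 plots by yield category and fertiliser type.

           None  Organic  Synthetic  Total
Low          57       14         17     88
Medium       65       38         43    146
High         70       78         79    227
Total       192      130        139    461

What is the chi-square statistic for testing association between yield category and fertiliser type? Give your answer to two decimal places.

31.05

Grand total N = 461.
Expected counts (row total × column total / N):
  Low, None: 88×192/461 = 36.651
  Low, Organic: 88×130/461 = 24.816
  Low, Synthetic: 88×139/461 = 26.534
  Medium, None: 146×192/461 = 60.807
  Medium, Organic: 146×130/461 = 41.171
  Medium, Synthetic: 146×139/461 = 44.022
  High, None: 227×192/461 = 94.542
  High, Organic: 227×130/461 = 64.013
  High, Synthetic: 227×139/461 = 68.445
Contributions (O − E)²/E:
  (57 − 36.651)²/36.651 = 11.2980
  (14 − 24.816)²/24.816 = 4.7141
  (17 − 26.534)²/26.534 = 3.4257
  (65 − 60.807)²/60.807 = 0.2891
  (38 − 41.171)²/41.171 = 0.2442
  (43 − 44.022)²/44.022 = 0.0237
  (70 − 94.542)²/94.542 = 6.3708
  (78 − 64.013)²/64.013 = 3.0562
  (79 − 68.445)²/68.445 = 1.6277
χ² = 11.2980 + 4.7141 + 3.4257 + 0.2891 + 0.2442 + 0.0237 + 6.3708 + 3.0562 + 1.6277 = 31.05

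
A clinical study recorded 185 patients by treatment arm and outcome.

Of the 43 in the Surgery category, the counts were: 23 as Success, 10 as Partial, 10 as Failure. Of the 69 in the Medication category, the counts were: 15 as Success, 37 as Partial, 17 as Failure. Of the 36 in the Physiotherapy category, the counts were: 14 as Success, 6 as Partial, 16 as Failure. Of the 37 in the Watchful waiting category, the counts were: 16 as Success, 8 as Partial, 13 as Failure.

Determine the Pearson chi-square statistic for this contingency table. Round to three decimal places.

26.581

Row totals: 43, 69, 36, 37. Column totals: 68, 61, 56. Grand total N = 185.
Expected counts (row total × column total / N):
  Surgery, Success: 43×68/185 = 15.8054
  Surgery, Partial: 43×61/185 = 14.1784
  Surgery, Failure: 43×56/185 = 13.0162
  Medication, Success: 69×68/185 = 25.3622
  Medication, Partial: 69×61/185 = 22.7514
  Medication, Failure: 69×56/185 = 20.8865
  Physiotherapy, Success: 36×68/185 = 13.2324
  Physiotherapy, Partial: 36×61/185 = 11.8703
  Physiotherapy, Failure: 36×56/185 = 10.8973
  Watchful waiting, Success: 37×68/185 = 13.6000
  Watchful waiting, Partial: 37×61/185 = 12.2000
  Watchful waiting, Failure: 37×56/185 = 11.2000
Contributions (O − E)²/E:
  (23 − 15.8054)²/15.8054 = 3.2750
  (10 − 14.1784)²/14.1784 = 1.2314
  (10 − 13.0162)²/13.0162 = 0.6989
  (15 − 25.3622)²/25.3622 = 4.2337
  (37 − 22.7514)²/22.7514 = 8.9235
  (17 − 20.8865)²/20.8865 = 0.7232
  (14 − 13.2324)²/13.2324 = 0.0445
  (6 − 11.8703)²/11.8703 = 2.9031
  (16 − 10.8973)²/10.8973 = 2.3894
  (16 − 13.6000)²/13.6000 = 0.4235
  (8 − 12.2000)²/12.2000 = 1.4459
  (13 − 11.2000)²/11.2000 = 0.2893
χ² = 3.2750 + 1.2314 + 0.6989 + 4.2337 + 8.9235 + 0.7232 + 0.0445 + 2.9031 + 2.3894 + 0.4235 + 1.4459 + 0.2893 = 26.581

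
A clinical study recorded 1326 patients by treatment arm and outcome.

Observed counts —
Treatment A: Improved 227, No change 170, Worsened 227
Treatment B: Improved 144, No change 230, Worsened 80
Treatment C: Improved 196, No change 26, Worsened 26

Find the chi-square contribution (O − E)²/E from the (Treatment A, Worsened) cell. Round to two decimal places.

Row total (Treatment A) = 624; column total (Worsened) = 333; N = 1326.
Expected count E = 624 × 333 / 1326 = 156.7059.
Contribution = (O − E)²/E = (227 − 156.7059)² / 156.7059 = 31.53.

31.53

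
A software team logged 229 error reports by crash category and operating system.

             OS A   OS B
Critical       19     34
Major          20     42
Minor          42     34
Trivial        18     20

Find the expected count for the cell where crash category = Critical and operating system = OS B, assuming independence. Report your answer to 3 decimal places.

30.087

Row total (Critical) = 53; column total (OS B) = 130; grand total N = 229.
Expected count = (row total × column total) / N = 53 × 130 / 229 = 30.087.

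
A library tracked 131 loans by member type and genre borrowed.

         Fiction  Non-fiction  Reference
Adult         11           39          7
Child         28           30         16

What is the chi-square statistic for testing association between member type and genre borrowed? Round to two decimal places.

Row totals: 57, 74. Column totals: 39, 69, 23. Grand total N = 131.
Expected counts (row total × column total / N):
  Adult, Fiction: 57×39/131 = 16.969
  Adult, Non-fiction: 57×69/131 = 30.023
  Adult, Reference: 57×23/131 = 10.008
  Child, Fiction: 74×39/131 = 22.031
  Child, Non-fiction: 74×69/131 = 38.977
  Child, Reference: 74×23/131 = 12.992
Contributions (O − E)²/E:
  (11 − 16.969)²/16.969 = 2.0997
  (39 − 30.023)²/30.023 = 2.6842
  (7 − 10.008)²/10.008 = 0.9041
  (28 − 22.031)²/22.031 = 1.6172
  (30 − 38.977)²/38.977 = 2.0675
  (16 − 12.992)²/12.992 = 0.6964
χ² = 2.0997 + 2.6842 + 0.9041 + 1.6172 + 2.0675 + 0.6964 = 10.07

10.07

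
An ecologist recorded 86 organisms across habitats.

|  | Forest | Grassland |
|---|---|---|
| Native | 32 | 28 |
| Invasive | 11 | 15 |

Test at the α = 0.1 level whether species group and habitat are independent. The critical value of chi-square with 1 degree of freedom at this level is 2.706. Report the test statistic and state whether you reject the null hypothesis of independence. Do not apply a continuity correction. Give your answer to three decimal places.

0.882; fail to reject H₀

Row totals: 60, 26. Column totals: 43, 43. Grand total N = 86.
Expected counts (row total × column total / N):
  Native, Forest: 60×43/86 = 30.0000
  Native, Grassland: 60×43/86 = 30.0000
  Invasive, Forest: 26×43/86 = 13.0000
  Invasive, Grassland: 26×43/86 = 13.0000
Contributions (O − E)²/E:
  (32 − 30.0000)²/30.0000 = 0.1333
  (28 − 30.0000)²/30.0000 = 0.1333
  (11 − 13.0000)²/13.0000 = 0.3077
  (15 − 13.0000)²/13.0000 = 0.3077
χ² = 0.1333 + 0.1333 + 0.3077 + 0.3077 = 0.882
df = (2−1)(2−1) = 1. Since 0.882 < 2.706, fail to reject the null hypothesis of independence at α = 0.1.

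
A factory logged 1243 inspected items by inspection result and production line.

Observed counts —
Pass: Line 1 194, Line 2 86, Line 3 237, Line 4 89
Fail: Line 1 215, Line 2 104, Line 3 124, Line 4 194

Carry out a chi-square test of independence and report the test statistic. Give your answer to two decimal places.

Row totals: 606, 637. Column totals: 409, 190, 361, 283. Grand total N = 1243.
Expected counts (row total × column total / N):
  Pass, Line 1: 606×409/1243 = 199.400
  Pass, Line 2: 606×190/1243 = 92.631
  Pass, Line 3: 606×361/1243 = 175.998
  Pass, Line 4: 606×283/1243 = 137.971
  Fail, Line 1: 637×409/1243 = 209.600
  Fail, Line 2: 637×190/1243 = 97.369
  Fail, Line 3: 637×361/1243 = 185.002
  Fail, Line 4: 637×283/1243 = 145.029
Contributions (O − E)²/E:
  (194 − 199.400)²/199.400 = 0.1462
  (86 − 92.631)²/92.631 = 0.4747
  (237 − 175.998)²/175.998 = 21.1437
  (89 − 137.971)²/137.971 = 17.3816
  (215 − 209.600)²/209.600 = 0.1391
  (104 − 97.369)²/97.369 = 0.4516
  (124 − 185.002)²/185.002 = 20.1146
  (194 − 145.029)²/145.029 = 16.5357
χ² = 0.1462 + 0.4747 + 21.1437 + 17.3816 + 0.1391 + 0.4516 + 20.1146 + 16.5357 = 76.39

76.39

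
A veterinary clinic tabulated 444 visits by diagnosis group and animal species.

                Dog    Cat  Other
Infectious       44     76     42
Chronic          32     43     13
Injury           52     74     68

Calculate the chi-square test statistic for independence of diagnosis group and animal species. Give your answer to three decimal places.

Row totals: 162, 88, 194. Column totals: 128, 193, 123. Grand total N = 444.
Expected counts (row total × column total / N):
  Infectious, Dog: 162×128/444 = 46.7027
  Infectious, Cat: 162×193/444 = 70.4189
  Infectious, Other: 162×123/444 = 44.8784
  Chronic, Dog: 88×128/444 = 25.3694
  Chronic, Cat: 88×193/444 = 38.2523
  Chronic, Other: 88×123/444 = 24.3784
  Injury, Dog: 194×128/444 = 55.9279
  Injury, Cat: 194×193/444 = 84.3288
  Injury, Other: 194×123/444 = 53.7432
Contributions (O − E)²/E:
  (44 − 46.7027)²/46.7027 = 0.1564
  (76 − 70.4189)²/70.4189 = 0.4423
  (42 − 44.8784)²/44.8784 = 0.1846
  (32 − 25.3694)²/25.3694 = 1.7330
  (43 − 38.2523)²/38.2523 = 0.5893
  (13 − 24.3784)²/24.3784 = 5.3108
  (52 − 55.9279)²/55.9279 = 0.2759
  (74 − 84.3288)²/84.3288 = 1.2651
  (68 − 53.7432)²/53.7432 = 3.7820
χ² = 0.1564 + 0.4423 + 0.1846 + 1.7330 + 0.5893 + 5.3108 + 0.2759 + 1.2651 + 3.7820 = 13.739

13.739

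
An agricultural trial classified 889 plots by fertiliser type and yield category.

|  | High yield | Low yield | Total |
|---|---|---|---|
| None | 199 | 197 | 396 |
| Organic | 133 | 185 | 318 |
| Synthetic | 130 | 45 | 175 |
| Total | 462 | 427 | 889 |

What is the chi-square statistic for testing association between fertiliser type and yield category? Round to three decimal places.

Grand total N = 889.
Expected counts (row total × column total / N):
  None, High yield: 396×462/889 = 205.79528
  None, Low yield: 396×427/889 = 190.20472
  Organic, High yield: 318×462/889 = 165.25984
  Organic, Low yield: 318×427/889 = 152.74016
  Synthetic, High yield: 175×462/889 = 90.94488
  Synthetic, Low yield: 175×427/889 = 84.05512
Contributions (O − E)²/E:
  (199 − 205.79528)²/205.79528 = 0.2244
  (197 − 190.20472)²/190.20472 = 0.2428
  (133 − 165.25984)²/165.25984 = 6.2973
  (185 − 152.74016)²/152.74016 = 6.8135
  (130 − 90.94488)²/90.94488 = 16.7717
  (45 − 84.05512)²/84.05512 = 18.1465
χ² = 0.2244 + 0.2428 + 6.2973 + 6.8135 + 16.7717 + 18.1465 = 48.496

48.496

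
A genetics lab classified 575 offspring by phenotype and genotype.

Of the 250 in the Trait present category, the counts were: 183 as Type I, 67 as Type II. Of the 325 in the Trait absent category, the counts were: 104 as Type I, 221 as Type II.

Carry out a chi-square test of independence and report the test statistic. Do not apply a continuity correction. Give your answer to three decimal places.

Row totals: 250, 325. Column totals: 287, 288. Grand total N = 575.
Expected counts (row total × column total / N):
  Trait present, Type I: 250×287/575 = 124.7826
  Trait present, Type II: 250×288/575 = 125.2174
  Trait absent, Type I: 325×287/575 = 162.2174
  Trait absent, Type II: 325×288/575 = 162.7826
Contributions (O − E)²/E:
  (183 − 124.7826)²/124.7826 = 27.1614
  (67 − 125.2174)²/125.2174 = 27.0671
  (104 − 162.2174)²/162.2174 = 20.8934
  (221 − 162.7826)²/162.7826 = 20.8208
χ² = 27.1614 + 27.0671 + 20.8934 + 20.8208 = 95.943

95.943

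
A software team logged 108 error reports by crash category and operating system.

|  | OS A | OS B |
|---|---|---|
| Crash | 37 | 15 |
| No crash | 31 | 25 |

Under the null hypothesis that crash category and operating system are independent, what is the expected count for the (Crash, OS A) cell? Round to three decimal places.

Row total (Crash) = 52; column total (OS A) = 68; grand total N = 108.
Expected count = (row total × column total) / N = 52 × 68 / 108 = 32.741.

32.741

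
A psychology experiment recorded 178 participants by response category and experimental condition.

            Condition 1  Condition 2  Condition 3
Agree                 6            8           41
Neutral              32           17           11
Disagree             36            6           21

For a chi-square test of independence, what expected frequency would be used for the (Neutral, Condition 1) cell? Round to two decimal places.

24.94

Row total (Neutral) = 60; column total (Condition 1) = 74; grand total N = 178.
Expected count = (row total × column total) / N = 60 × 74 / 178 = 24.94.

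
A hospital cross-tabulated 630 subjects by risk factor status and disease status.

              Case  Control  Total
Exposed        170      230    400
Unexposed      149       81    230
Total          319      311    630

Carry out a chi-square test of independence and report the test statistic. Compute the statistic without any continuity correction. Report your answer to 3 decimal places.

29.007

Grand total N = 630.
Expected counts (row total × column total / N):
  Exposed, Case: 400×319/630 = 202.53968
  Exposed, Control: 400×311/630 = 197.46032
  Unexposed, Case: 230×319/630 = 116.46032
  Unexposed, Control: 230×311/630 = 113.53968
Contributions (O − E)²/E:
  (170 − 202.53968)²/202.53968 = 5.2278
  (230 − 197.46032)²/197.46032 = 5.3622
  (149 − 116.46032)²/116.46032 = 9.0918
  (81 − 113.53968)²/113.53968 = 9.3256
χ² = 5.2278 + 5.3622 + 9.0918 + 9.3256 = 29.007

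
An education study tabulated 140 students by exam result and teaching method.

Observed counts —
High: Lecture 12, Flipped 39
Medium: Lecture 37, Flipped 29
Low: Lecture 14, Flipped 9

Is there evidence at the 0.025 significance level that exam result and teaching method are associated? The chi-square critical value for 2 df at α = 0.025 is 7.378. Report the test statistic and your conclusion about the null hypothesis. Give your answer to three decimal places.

15.102; reject H₀

Row totals: 51, 66, 23. Column totals: 63, 77. Grand total N = 140.
Expected counts (row total × column total / N):
  High, Lecture: 51×63/140 = 22.9500
  High, Flipped: 51×77/140 = 28.0500
  Medium, Lecture: 66×63/140 = 29.7000
  Medium, Flipped: 66×77/140 = 36.3000
  Low, Lecture: 23×63/140 = 10.3500
  Low, Flipped: 23×77/140 = 12.6500
Contributions (O − E)²/E:
  (12 − 22.9500)²/22.9500 = 5.2245
  (39 − 28.0500)²/28.0500 = 4.2746
  (37 − 29.7000)²/29.7000 = 1.7943
  (29 − 36.3000)²/36.3000 = 1.4680
  (14 − 10.3500)²/10.3500 = 1.2872
  (9 − 12.6500)²/12.6500 = 1.0532
χ² = 5.2245 + 4.2746 + 1.7943 + 1.4680 + 1.2872 + 1.0532 = 15.102
df = (3−1)(2−1) = 2. Since 15.102 > 7.378, reject the null hypothesis of independence at α = 0.025.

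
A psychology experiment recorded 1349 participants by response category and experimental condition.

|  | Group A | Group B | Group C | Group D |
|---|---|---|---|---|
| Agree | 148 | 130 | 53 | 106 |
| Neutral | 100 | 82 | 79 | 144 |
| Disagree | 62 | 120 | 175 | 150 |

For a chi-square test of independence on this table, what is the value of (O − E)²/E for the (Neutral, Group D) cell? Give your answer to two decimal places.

4.76

Row total (Neutral) = 405; column total (Group D) = 400; N = 1349.
Expected count E = 405 × 400 / 1349 = 120.089.
Contribution = (O − E)²/E = (144 − 120.089)² / 120.089 = 4.76.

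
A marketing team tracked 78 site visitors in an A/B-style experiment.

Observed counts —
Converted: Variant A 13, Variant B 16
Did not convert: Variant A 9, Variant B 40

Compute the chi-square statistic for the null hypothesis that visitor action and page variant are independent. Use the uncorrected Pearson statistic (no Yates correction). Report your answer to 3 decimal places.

6.299

Row totals: 29, 49. Column totals: 22, 56. Grand total N = 78.
Expected counts (row total × column total / N):
  Converted, Variant A: 29×22/78 = 8.1795
  Converted, Variant B: 29×56/78 = 20.8205
  Did not convert, Variant A: 49×22/78 = 13.8205
  Did not convert, Variant B: 49×56/78 = 35.1795
Contributions (O − E)²/E:
  (13 − 8.1795)²/8.1795 = 2.8409
  (16 − 20.8205)²/20.8205 = 1.1161
  (9 − 13.8205)²/13.8205 = 1.6814
  (40 − 35.1795)²/35.1795 = 0.6605
χ² = 2.8409 + 1.1161 + 1.6814 + 0.6605 = 6.299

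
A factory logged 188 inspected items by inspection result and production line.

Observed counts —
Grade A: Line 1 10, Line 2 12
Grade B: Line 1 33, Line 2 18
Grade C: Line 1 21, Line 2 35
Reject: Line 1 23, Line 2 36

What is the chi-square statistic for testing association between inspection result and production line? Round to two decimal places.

Row totals: 22, 51, 56, 59. Column totals: 87, 101. Grand total N = 188.
Expected counts (row total × column total / N):
  Grade A, Line 1: 22×87/188 = 10.181
  Grade A, Line 2: 22×101/188 = 11.819
  Grade B, Line 1: 51×87/188 = 23.601
  Grade B, Line 2: 51×101/188 = 27.399
  Grade C, Line 1: 56×87/188 = 25.915
  Grade C, Line 2: 56×101/188 = 30.085
  Reject, Line 1: 59×87/188 = 27.303
  Reject, Line 2: 59×101/188 = 31.697
Contributions (O − E)²/E:
  (10 − 10.181)²/10.181 = 0.0032
  (12 − 11.819)²/11.819 = 0.0028
  (33 − 23.601)²/23.601 = 3.7431
  (18 − 27.399)²/27.399 = 3.2242
  (21 − 25.915)²/25.915 = 0.9322
  (35 − 30.085)²/30.085 = 0.8030
  (23 − 27.303)²/27.303 = 0.6782
  (36 − 31.697)²/31.697 = 0.5842
χ² = 0.0032 + 0.0028 + 3.7431 + 3.2242 + 0.9322 + 0.8030 + 0.6782 + 0.5842 = 9.97

9.97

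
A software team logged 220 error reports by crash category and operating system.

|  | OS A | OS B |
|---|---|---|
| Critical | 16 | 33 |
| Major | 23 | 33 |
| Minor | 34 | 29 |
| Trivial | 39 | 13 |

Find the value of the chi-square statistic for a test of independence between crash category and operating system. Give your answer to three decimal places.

21.015

Row totals: 49, 56, 63, 52. Column totals: 112, 108. Grand total N = 220.
Expected counts (row total × column total / N):
  Critical, OS A: 49×112/220 = 24.9455
  Critical, OS B: 49×108/220 = 24.0545
  Major, OS A: 56×112/220 = 28.5091
  Major, OS B: 56×108/220 = 27.4909
  Minor, OS A: 63×112/220 = 32.0727
  Minor, OS B: 63×108/220 = 30.9273
  Trivial, OS A: 52×112/220 = 26.4727
  Trivial, OS B: 52×108/220 = 25.5273
Contributions (O − E)²/E:
  (16 − 24.9455)²/24.9455 = 3.2079
  (33 − 24.0545)²/24.0545 = 3.3267
  (23 − 28.5091)²/28.5091 = 1.0646
  (33 − 27.4909)²/27.4909 = 1.1040
  (34 − 32.0727)²/32.0727 = 0.1158
  (29 − 30.9273)²/30.9273 = 0.1201
  (39 − 26.4727)²/26.4727 = 5.9281
  (13 − 25.5273)²/25.5273 = 6.1477
χ² = 3.2079 + 3.3267 + 1.0646 + 1.1040 + 0.1158 + 0.1201 + 5.9281 + 6.1477 = 21.015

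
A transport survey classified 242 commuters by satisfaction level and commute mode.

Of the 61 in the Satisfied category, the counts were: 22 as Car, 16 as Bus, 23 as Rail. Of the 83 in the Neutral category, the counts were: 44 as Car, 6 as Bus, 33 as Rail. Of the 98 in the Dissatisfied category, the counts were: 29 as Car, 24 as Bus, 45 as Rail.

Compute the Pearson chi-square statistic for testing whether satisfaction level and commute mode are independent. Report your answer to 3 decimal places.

Row totals: 61, 83, 98. Column totals: 95, 46, 101. Grand total N = 242.
Expected counts (row total × column total / N):
  Satisfied, Car: 61×95/242 = 23.9463
  Satisfied, Bus: 61×46/242 = 11.5950
  Satisfied, Rail: 61×101/242 = 25.4587
  Neutral, Car: 83×95/242 = 32.5826
  Neutral, Bus: 83×46/242 = 15.7769
  Neutral, Rail: 83×101/242 = 34.6405
  Dissatisfied, Car: 98×95/242 = 38.4711
  Dissatisfied, Bus: 98×46/242 = 18.6281
  Dissatisfied, Rail: 98×101/242 = 40.9008
Contributions (O − E)²/E:
  (22 − 23.9463)²/23.9463 = 0.1582
  (16 − 11.5950)²/11.5950 = 1.6735
  (23 − 25.4587)²/25.4587 = 0.2375
  (44 − 32.5826)²/32.5826 = 4.0008
  (6 − 15.7769)²/15.7769 = 6.0587
  (33 − 34.6405)²/34.6405 = 0.0777
  (29 − 38.4711)²/38.4711 = 2.3317
  (24 − 18.6281)²/18.6281 = 1.5491
  (45 − 40.9008)²/40.9008 = 0.4108
χ² = 0.1582 + 1.6735 + 0.2375 + 4.0008 + 6.0587 + 0.0777 + 2.3317 + 1.5491 + 0.4108 = 16.498

16.498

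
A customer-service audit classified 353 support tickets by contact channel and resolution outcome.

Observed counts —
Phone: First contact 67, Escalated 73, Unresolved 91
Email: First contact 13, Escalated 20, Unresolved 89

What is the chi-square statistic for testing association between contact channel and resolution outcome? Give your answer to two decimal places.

36.50

Row totals: 231, 122. Column totals: 80, 93, 180. Grand total N = 353.
Expected counts (row total × column total / N):
  Phone, First contact: 231×80/353 = 52.351
  Phone, Escalated: 231×93/353 = 60.858
  Phone, Unresolved: 231×180/353 = 117.790
  Email, First contact: 122×80/353 = 27.649
  Email, Escalated: 122×93/353 = 32.142
  Email, Unresolved: 122×180/353 = 62.210
Contributions (O − E)²/E:
  (67 − 52.351)²/52.351 = 4.0991
  (73 − 60.858)²/60.858 = 2.4225
  (91 − 117.790)²/117.790 = 6.0931
  (13 − 27.649)²/27.649 = 7.7613
  (20 − 32.142)²/32.142 = 4.5868
  (89 − 62.210)²/62.210 = 11.5368
χ² = 4.0991 + 2.4225 + 6.0931 + 7.7613 + 4.5868 + 11.5368 = 36.50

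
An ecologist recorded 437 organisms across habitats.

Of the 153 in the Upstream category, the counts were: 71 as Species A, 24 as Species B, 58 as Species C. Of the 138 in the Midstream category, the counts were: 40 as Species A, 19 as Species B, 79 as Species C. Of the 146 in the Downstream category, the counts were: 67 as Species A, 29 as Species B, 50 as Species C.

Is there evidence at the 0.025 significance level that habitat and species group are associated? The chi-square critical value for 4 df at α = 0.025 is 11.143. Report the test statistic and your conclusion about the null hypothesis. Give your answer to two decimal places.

18.61; reject H₀

Row totals: 153, 138, 146. Column totals: 178, 72, 187. Grand total N = 437.
Expected counts (row total × column total / N):
  Upstream, Species A: 153×178/437 = 62.3204
  Upstream, Species B: 153×72/437 = 25.2082
  Upstream, Species C: 153×187/437 = 65.4714
  Midstream, Species A: 138×178/437 = 56.2105
  Midstream, Species B: 138×72/437 = 22.7368
  Midstream, Species C: 138×187/437 = 59.0526
  Downstream, Species A: 146×178/437 = 59.4691
  Downstream, Species B: 146×72/437 = 24.0549
  Downstream, Species C: 146×187/437 = 62.4760
Contributions (O − E)²/E:
  (71 − 62.3204)²/62.3204 = 1.2088
  (24 − 25.2082)²/25.2082 = 0.0579
  (58 − 65.4714)²/65.4714 = 0.8526
  (40 − 56.2105)²/56.2105 = 4.6749
  (19 − 22.7368)²/22.7368 = 0.6141
  (79 − 59.0526)²/59.0526 = 6.7380
  (67 − 59.4691)²/59.4691 = 0.9537
  (29 − 24.0549)²/24.0549 = 1.0166
  (50 − 62.4760)²/62.4760 = 2.4914
χ² = 1.2088 + 0.0579 + 0.8526 + 4.6749 + 0.6141 + 6.7380 + 0.9537 + 1.0166 + 2.4914 = 18.61
df = (3−1)(3−1) = 4. Since 18.61 > 11.143, reject the null hypothesis of independence at α = 0.025.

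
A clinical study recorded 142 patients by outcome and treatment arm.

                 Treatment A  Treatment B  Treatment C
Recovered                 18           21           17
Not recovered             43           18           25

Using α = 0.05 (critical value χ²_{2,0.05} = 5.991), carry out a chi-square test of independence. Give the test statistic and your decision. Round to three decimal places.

Row totals: 56, 86. Column totals: 61, 39, 42. Grand total N = 142.
Expected counts (row total × column total / N):
  Recovered, Treatment A: 56×61/142 = 24.0563
  Recovered, Treatment B: 56×39/142 = 15.3803
  Recovered, Treatment C: 56×42/142 = 16.5634
  Not recovered, Treatment A: 86×61/142 = 36.9437
  Not recovered, Treatment B: 86×39/142 = 23.6197
  Not recovered, Treatment C: 86×42/142 = 25.4366
Contributions (O − E)²/E:
  (18 − 24.0563)²/24.0563 = 1.5247
  (21 − 15.3803)²/15.3803 = 2.0533
  (17 − 16.5634)²/16.5634 = 0.0115
  (43 − 36.9437)²/36.9437 = 0.9928
  (18 − 23.6197)²/23.6197 = 1.3371
  (25 − 25.4366)²/25.4366 = 0.0075
χ² = 1.5247 + 2.0533 + 0.0115 + 0.9928 + 1.3371 + 0.0075 = 5.927
df = (2−1)(3−1) = 2. Since 5.927 < 5.991, fail to reject the null hypothesis of independence at α = 0.05.

5.927; fail to reject H₀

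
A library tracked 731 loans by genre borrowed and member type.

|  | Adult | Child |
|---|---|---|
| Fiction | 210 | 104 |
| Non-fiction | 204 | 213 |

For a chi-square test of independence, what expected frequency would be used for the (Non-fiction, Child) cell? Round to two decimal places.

Row total (Non-fiction) = 417; column total (Child) = 317; grand total N = 731.
Expected count = (row total × column total) / N = 417 × 317 / 731 = 180.83.

180.83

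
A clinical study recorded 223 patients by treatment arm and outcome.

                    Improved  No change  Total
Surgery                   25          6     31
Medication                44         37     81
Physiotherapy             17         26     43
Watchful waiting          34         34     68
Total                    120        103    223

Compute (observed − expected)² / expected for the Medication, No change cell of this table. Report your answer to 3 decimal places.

0.005

Row total (Medication) = 81; column total (No change) = 103; N = 223.
Expected count E = 81 × 103 / 223 = 37.4126.
Contribution = (O − E)²/E = (37 − 37.4126)² / 37.4126 = 0.005.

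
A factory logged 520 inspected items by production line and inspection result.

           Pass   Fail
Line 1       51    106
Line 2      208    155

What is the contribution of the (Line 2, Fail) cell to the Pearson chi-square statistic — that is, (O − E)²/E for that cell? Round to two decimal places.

Row total (Line 2) = 363; column total (Fail) = 261; N = 520.
Expected count E = 363 × 261 / 520 = 182.198.
Contribution = (O − E)²/E = (155 − 182.198)² / 182.198 = 4.06.

4.06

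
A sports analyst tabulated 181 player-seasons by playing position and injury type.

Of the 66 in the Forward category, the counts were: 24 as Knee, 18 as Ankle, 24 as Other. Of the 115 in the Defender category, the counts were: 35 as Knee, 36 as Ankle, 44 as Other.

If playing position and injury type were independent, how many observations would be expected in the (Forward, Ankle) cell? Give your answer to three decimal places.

19.691

Row total (Forward) = 66; column total (Ankle) = 54; grand total N = 181.
Expected count = (row total × column total) / N = 66 × 54 / 181 = 19.691.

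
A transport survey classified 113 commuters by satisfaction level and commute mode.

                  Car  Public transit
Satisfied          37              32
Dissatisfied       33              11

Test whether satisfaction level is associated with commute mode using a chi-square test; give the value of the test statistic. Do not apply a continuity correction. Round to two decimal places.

5.21

Row totals: 69, 44. Column totals: 70, 43. Grand total N = 113.
Expected counts (row total × column total / N):
  Satisfied, Car: 69×70/113 = 42.743
  Satisfied, Public transit: 69×43/113 = 26.257
  Dissatisfied, Car: 44×70/113 = 27.257
  Dissatisfied, Public transit: 44×43/113 = 16.743
Contributions (O − E)²/E:
  (37 − 42.743)²/42.743 = 0.7716
  (32 − 26.257)²/26.257 = 1.2561
  (33 − 27.257)²/27.257 = 1.2100
  (11 − 16.743)²/16.743 = 1.9699
χ² = 0.7716 + 1.2561 + 1.2100 + 1.9699 = 5.21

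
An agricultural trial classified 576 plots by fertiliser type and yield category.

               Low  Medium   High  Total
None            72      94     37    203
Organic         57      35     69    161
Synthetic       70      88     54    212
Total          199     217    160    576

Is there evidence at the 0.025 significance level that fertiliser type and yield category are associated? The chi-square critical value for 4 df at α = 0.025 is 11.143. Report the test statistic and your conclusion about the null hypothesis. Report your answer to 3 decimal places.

Grand total N = 576.
Expected counts (row total × column total / N):
  None, Low: 203×199/576 = 70.1337
  None, Medium: 203×217/576 = 76.4774
  None, High: 203×160/576 = 56.3889
  Organic, Low: 161×199/576 = 55.6233
  Organic, Medium: 161×217/576 = 60.6545
  Organic, High: 161×160/576 = 44.7222
  Synthetic, Low: 212×199/576 = 73.2431
  Synthetic, Medium: 212×217/576 = 79.8681
  Synthetic, High: 212×160/576 = 58.8889
Contributions (O − E)²/E:
  (72 − 70.1337)²/70.1337 = 0.0497
  (94 − 76.4774)²/76.4774 = 4.0148
  (37 − 56.3889)²/56.3889 = 6.6667
  (57 − 55.6233)²/55.6233 = 0.0341
  (35 − 60.6545)²/60.6545 = 10.8509
  (69 − 44.7222)²/44.7222 = 13.1794
  (70 − 73.2431)²/73.2431 = 0.1436
  (88 − 79.8681)²/79.8681 = 0.8280
  (54 − 58.8889)²/58.8889 = 0.4059
χ² = 0.0497 + 4.0148 + 6.6667 + 0.0341 + 10.8509 + 13.1794 + 0.1436 + 0.8280 + 0.4059 = 36.173
df = (3−1)(3−1) = 4. Since 36.173 > 11.143, reject the null hypothesis of independence at α = 0.025.

36.173; reject H₀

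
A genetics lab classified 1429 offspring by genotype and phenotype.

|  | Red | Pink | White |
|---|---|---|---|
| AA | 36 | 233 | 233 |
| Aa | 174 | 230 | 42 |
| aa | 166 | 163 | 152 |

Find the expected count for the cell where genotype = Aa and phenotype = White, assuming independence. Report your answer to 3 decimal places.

Row total (Aa) = 446; column total (White) = 427; grand total N = 1429.
Expected count = (row total × column total) / N = 446 × 427 / 1429 = 133.269.

133.269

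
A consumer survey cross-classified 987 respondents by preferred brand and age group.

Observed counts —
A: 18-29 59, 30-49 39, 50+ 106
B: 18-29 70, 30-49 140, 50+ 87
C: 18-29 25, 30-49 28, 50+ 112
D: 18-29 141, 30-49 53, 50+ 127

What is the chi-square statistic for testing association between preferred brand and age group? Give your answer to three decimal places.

147.821

Row totals: 204, 297, 165, 321. Column totals: 295, 260, 432. Grand total N = 987.
Expected counts (row total × column total / N):
  A, 18-29: 204×295/987 = 60.9726
  A, 30-49: 204×260/987 = 53.7386
  A, 50+: 204×432/987 = 89.2888
  B, 18-29: 297×295/987 = 88.7690
  B, 30-49: 297×260/987 = 78.2371
  B, 50+: 297×432/987 = 129.9939
  C, 18-29: 165×295/987 = 49.3161
  C, 30-49: 165×260/987 = 43.4650
  C, 50+: 165×432/987 = 72.2188
  D, 18-29: 321×295/987 = 95.9422
  D, 30-49: 321×260/987 = 84.5593
  D, 50+: 321×432/987 = 140.4985
Contributions (O − E)²/E:
  (59 − 60.9726)²/60.9726 = 0.0638
  (39 − 53.7386)²/53.7386 = 4.0423
  (106 − 89.2888)²/89.2888 = 3.1277
  (70 − 88.7690)²/88.7690 = 3.9685
  (140 − 78.2371)²/78.2371 = 48.7576
  (87 − 129.9939)²/129.9939 = 14.2197
  (25 − 49.3161)²/49.3161 = 11.9894
  (28 − 43.4650)²/43.4650 = 5.5025
  (112 − 72.2188)²/72.2188 = 21.9132
  (141 − 95.9422)²/95.9422 = 21.1607
  (53 − 84.5593)²/84.5593 = 11.7786
  (127 − 140.4985)²/140.4985 = 1.2969
χ² = 0.0638 + 4.0423 + 3.1277 + 3.9685 + 48.7576 + 14.2197 + 11.9894 + 5.5025 + 21.9132 + 21.1607 + 11.7786 + 1.2969 = 147.821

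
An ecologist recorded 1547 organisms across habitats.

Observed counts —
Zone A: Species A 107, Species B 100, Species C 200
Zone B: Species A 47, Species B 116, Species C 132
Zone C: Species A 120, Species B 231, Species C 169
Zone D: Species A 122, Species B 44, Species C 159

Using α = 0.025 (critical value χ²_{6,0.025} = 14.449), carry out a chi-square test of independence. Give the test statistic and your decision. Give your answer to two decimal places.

122.33; reject H₀

Row totals: 407, 295, 520, 325. Column totals: 396, 491, 660. Grand total N = 1547.
Expected counts (row total × column total / N):
  Zone A, Species A: 407×396/1547 = 104.184
  Zone A, Species B: 407×491/1547 = 129.177
  Zone A, Species C: 407×660/1547 = 173.639
  Zone B, Species A: 295×396/1547 = 75.514
  Zone B, Species B: 295×491/1547 = 93.630
  Zone B, Species C: 295×660/1547 = 125.856
  Zone C, Species A: 520×396/1547 = 133.109
  Zone C, Species B: 520×491/1547 = 165.042
  Zone C, Species C: 520×660/1547 = 221.849
  Zone D, Species A: 325×396/1547 = 83.193
  Zone D, Species B: 325×491/1547 = 103.151
  Zone D, Species C: 325×660/1547 = 138.655
Contributions (O − E)²/E:
  (107 − 104.184)²/104.184 = 0.0761
  (100 − 129.177)²/129.177 = 6.5902
  (200 − 173.639)²/173.639 = 4.0020
  (47 − 75.514)²/75.514 = 10.7669
  (116 − 93.630)²/93.630 = 5.3446
  (132 − 125.856)²/125.856 = 0.2999
  (120 − 133.109)²/133.109 = 1.2910
  (231 − 165.042)²/165.042 = 26.3597
  (169 − 221.849)²/221.849 = 12.5897
  (122 − 83.193)²/83.193 = 18.1023
  (44 − 103.151)²/103.151 = 33.9196
  (159 − 138.655)²/138.655 = 2.9852
χ² = 0.0761 + 6.5902 + 4.0020 + 10.7669 + 5.3446 + 0.2999 + 1.2910 + 26.3597 + 12.5897 + 18.1023 + 33.9196 + 2.9852 = 122.33
df = (4−1)(3−1) = 6. Since 122.33 > 14.449, reject the null hypothesis of independence at α = 0.025.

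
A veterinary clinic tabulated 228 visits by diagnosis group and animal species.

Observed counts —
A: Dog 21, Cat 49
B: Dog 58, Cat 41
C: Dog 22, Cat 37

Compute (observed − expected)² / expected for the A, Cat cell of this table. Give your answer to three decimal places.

Row total (A) = 70; column total (Cat) = 127; N = 228.
Expected count E = 70 × 127 / 228 = 38.9912.
Contribution = (O − E)²/E = (49 − 38.9912)² / 38.9912 = 2.569.

2.569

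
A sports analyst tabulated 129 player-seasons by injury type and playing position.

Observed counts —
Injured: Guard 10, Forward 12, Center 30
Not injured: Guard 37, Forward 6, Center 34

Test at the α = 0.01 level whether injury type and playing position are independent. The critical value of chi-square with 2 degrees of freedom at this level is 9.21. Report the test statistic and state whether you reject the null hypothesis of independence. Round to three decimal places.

13.420; reject H₀

Row totals: 52, 77. Column totals: 47, 18, 64. Grand total N = 129.
Expected counts (row total × column total / N):
  Injured, Guard: 52×47/129 = 18.9457
  Injured, Forward: 52×18/129 = 7.2558
  Injured, Center: 52×64/129 = 25.7984
  Not injured, Guard: 77×47/129 = 28.0543
  Not injured, Forward: 77×18/129 = 10.7442
  Not injured, Center: 77×64/129 = 38.2016
Contributions (O − E)²/E:
  (10 − 18.9457)²/18.9457 = 4.2239
  (12 − 7.2558)²/7.2558 = 3.1020
  (30 − 25.7984)²/25.7984 = 0.6843
  (37 − 28.0543)²/28.0543 = 2.8525
  (6 − 10.7442)²/10.7442 = 2.0948
  (34 − 38.2016)²/38.2016 = 0.4621
χ² = 4.2239 + 3.1020 + 0.6843 + 2.8525 + 2.0948 + 0.4621 = 13.420
df = (2−1)(3−1) = 2. Since 13.420 > 9.21, reject the null hypothesis of independence at α = 0.01.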